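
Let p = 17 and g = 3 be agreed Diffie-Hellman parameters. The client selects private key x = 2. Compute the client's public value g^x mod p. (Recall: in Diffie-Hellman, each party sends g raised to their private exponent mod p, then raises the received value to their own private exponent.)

9

Public value = 3^2 mod 17.
3^1 ≡ 3 (mod 17)
3^2 = (3^1)^2 ≡ 3^2 = 9 ≡ 9 (mod 17)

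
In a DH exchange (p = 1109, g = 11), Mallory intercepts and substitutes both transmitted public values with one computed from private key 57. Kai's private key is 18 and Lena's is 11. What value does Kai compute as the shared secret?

1002

Kai receives Mallory's public value M = 11^57 mod 1109 instead of the honest one.
11^1 ≡ 11 (mod 1109)
11^2 = (11^1)^2 ≡ 11^2 = 121 ≡ 121 (mod 1109)
11^4 = (11^2)^2 ≡ 121^2 = 14641 ≡ 224 (mod 1109)
11^8 = (11^4)^2 ≡ 224^2 = 50176 ≡ 271 (mod 1109)
11^16 = (11^8)^2 ≡ 271^2 = 73441 ≡ 247 (mod 1109)
11^32 = (11^16)^2 ≡ 247^2 = 61009 ≡ 14 (mod 1109)
11^57 = 11^32 · 11^16 · 11^8 · 11^1 ≡ 14 · 247 · 271 · 11 ≡ 143 (mod 1109).
So M = 143. Kai computes K = M^18 mod 1109.
143^1 ≡ 143 (mod 1109)
143^2 = (143^1)^2 ≡ 143^2 = 20449 ≡ 487 (mod 1109)
143^4 = (143^2)^2 ≡ 487^2 = 237169 ≡ 952 (mod 1109)
143^8 = (143^4)^2 ≡ 952^2 = 906304 ≡ 251 (mod 1109)
143^16 = (143^8)^2 ≡ 251^2 = 63001 ≡ 897 (mod 1109)
143^18 = 143^16 · 143^2 ≡ 897 · 487 ≡ 1002 (mod 1109).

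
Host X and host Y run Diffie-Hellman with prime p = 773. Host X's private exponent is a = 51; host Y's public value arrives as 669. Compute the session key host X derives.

255

Shared key K = 669^51 mod 773.
669^1 ≡ 669 (mod 773)
669^2 = (669^1)^2 ≡ 669^2 = 447561 ≡ 767 (mod 773)
669^4 = (669^2)^2 ≡ 767^2 = 588289 ≡ 36 (mod 773)
669^8 = (669^4)^2 ≡ 36^2 = 1296 ≡ 523 (mod 773)
669^16 = (669^8)^2 ≡ 523^2 = 273529 ≡ 660 (mod 773)
669^32 = (669^16)^2 ≡ 660^2 = 435600 ≡ 401 (mod 773)
669^51 = 669^32 · 669^16 · 669^2 · 669^1 ≡ 401 · 660 · 767 · 669 ≡ 255 (mod 773).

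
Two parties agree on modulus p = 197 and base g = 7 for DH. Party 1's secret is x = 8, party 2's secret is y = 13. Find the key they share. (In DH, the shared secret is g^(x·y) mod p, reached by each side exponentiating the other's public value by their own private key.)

40

Party 2 sends B = g^y mod p = 7^13 mod 197.
7^1 ≡ 7 (mod 197)
7^2 = (7^1)^2 ≡ 7^2 = 49 ≡ 49 (mod 197)
7^4 = (7^2)^2 ≡ 49^2 = 2401 ≡ 37 (mod 197)
7^8 = (7^4)^2 ≡ 37^2 = 1369 ≡ 187 (mod 197)
7^13 = 7^8 · 7^4 · 7^1 ≡ 187 · 37 · 7 ≡ 168 (mod 197).
So B = 168. Party 1 then computes K = B^x mod p = 168^8 mod 197.
168^1 ≡ 168 (mod 197)
168^2 = (168^1)^2 ≡ 168^2 = 28224 ≡ 53 (mod 197)
168^4 = (168^2)^2 ≡ 53^2 = 2809 ≡ 51 (mod 197)
168^8 = (168^4)^2 ≡ 51^2 = 2601 ≡ 40 (mod 197)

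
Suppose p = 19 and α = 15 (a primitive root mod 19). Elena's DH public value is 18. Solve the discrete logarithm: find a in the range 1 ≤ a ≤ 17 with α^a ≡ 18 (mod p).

9

Try successive powers of 15 modulo 19:
15^1 ≡ 15
15^2 ≡ 16
15^3 ≡ 12
15^4 ≡ 9
15^5 ≡ 2
15^6 ≡ 11
15^7 ≡ 13
15^8 ≡ 5
15^9 ≡ 18
Found: a = 9.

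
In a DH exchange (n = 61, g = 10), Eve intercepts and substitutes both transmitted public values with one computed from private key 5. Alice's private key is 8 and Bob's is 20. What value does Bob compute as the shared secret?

47

Bob receives Eve's public value M = 10^5 mod 61 instead of the honest one.
10^1 ≡ 10 (mod 61)
10^2 = (10^1)^2 ≡ 10^2 = 100 ≡ 39 (mod 61)
10^4 = (10^2)^2 ≡ 39^2 = 1521 ≡ 57 (mod 61)
10^5 = 10^4 · 10^1 ≡ 57 · 10 ≡ 21 (mod 61).
So M = 21. Bob computes K = M^20 mod 61.
21^1 ≡ 21 (mod 61)
21^2 = (21^1)^2 ≡ 21^2 = 441 ≡ 14 (mod 61)
21^4 = (21^2)^2 ≡ 14^2 = 196 ≡ 13 (mod 61)
21^8 = (21^4)^2 ≡ 13^2 = 169 ≡ 47 (mod 61)
21^16 = (21^8)^2 ≡ 47^2 = 2209 ≡ 13 (mod 61)
21^20 = 21^16 · 21^4 ≡ 13 · 13 ≡ 47 (mod 61).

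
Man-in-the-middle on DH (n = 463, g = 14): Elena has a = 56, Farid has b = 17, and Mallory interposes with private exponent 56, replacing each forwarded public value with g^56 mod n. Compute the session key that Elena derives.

21

Elena receives Mallory's public value M = 14^56 mod 463 instead of the honest one.
14^1 ≡ 14 (mod 463)
14^2 = (14^1)^2 ≡ 14^2 = 196 ≡ 196 (mod 463)
14^4 = (14^2)^2 ≡ 196^2 = 38416 ≡ 450 (mod 463)
14^8 = (14^4)^2 ≡ 450^2 = 202500 ≡ 169 (mod 463)
14^16 = (14^8)^2 ≡ 169^2 = 28561 ≡ 318 (mod 463)
14^32 = (14^16)^2 ≡ 318^2 = 101124 ≡ 190 (mod 463)
14^56 = 14^32 · 14^16 · 14^8 ≡ 190 · 318 · 169 ≡ 441 (mod 463).
So M = 441. Elena computes K = M^56 mod 463.
441^1 ≡ 441 (mod 463)
441^2 = (441^1)^2 ≡ 441^2 = 194481 ≡ 21 (mod 463)
441^4 = (441^2)^2 ≡ 21^2 = 441 ≡ 441 (mod 463)
441^8 = (441^4)^2 ≡ 441^2 = 194481 ≡ 21 (mod 463)
441^16 = (441^8)^2 ≡ 21^2 = 441 ≡ 441 (mod 463)
441^32 = (441^16)^2 ≡ 441^2 = 194481 ≡ 21 (mod 463)
441^56 = 441^32 · 441^16 · 441^8 ≡ 21 · 441 · 21 ≡ 21 (mod 463).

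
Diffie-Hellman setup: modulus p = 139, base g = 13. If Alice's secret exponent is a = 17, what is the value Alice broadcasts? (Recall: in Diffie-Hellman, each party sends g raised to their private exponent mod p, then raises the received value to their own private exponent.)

83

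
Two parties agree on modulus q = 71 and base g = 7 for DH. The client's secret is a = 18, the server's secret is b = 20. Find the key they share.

45

The client sends A = g^a mod q = 7^18 mod 71.
7^1 ≡ 7 (mod 71)
7^2 = (7^1)^2 ≡ 7^2 = 49 ≡ 49 (mod 71)
7^4 = (7^2)^2 ≡ 49^2 = 2401 ≡ 58 (mod 71)
7^8 = (7^4)^2 ≡ 58^2 = 3364 ≡ 27 (mod 71)
7^16 = (7^8)^2 ≡ 27^2 = 729 ≡ 19 (mod 71)
7^18 = 7^16 · 7^2 ≡ 19 · 49 ≡ 8 (mod 71).
So A = 8. The server then computes K = A^b mod q = 8^20 mod 71.
8^1 ≡ 8 (mod 71)
8^2 = (8^1)^2 ≡ 8^2 = 64 ≡ 64 (mod 71)
8^4 = (8^2)^2 ≡ 64^2 = 4096 ≡ 49 (mod 71)
8^8 = (8^4)^2 ≡ 49^2 = 2401 ≡ 58 (mod 71)
8^16 = (8^8)^2 ≡ 58^2 = 3364 ≡ 27 (mod 71)
8^20 = 8^16 · 8^4 ≡ 27 · 49 ≡ 45 (mod 71).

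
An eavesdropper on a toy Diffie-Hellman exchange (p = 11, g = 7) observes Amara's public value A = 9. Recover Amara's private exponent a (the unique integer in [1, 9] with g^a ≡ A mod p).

8

Try successive powers of 7 modulo 11:
7^1 ≡ 7
7^2 ≡ 5
7^3 ≡ 2
7^4 ≡ 3
7^5 ≡ 10
7^6 ≡ 4
7^7 ≡ 6
7^8 ≡ 9
Found: a = 8.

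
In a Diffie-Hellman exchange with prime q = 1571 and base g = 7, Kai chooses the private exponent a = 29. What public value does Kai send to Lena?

616

Public value = 7^29 mod 1571.
7^1 ≡ 7 (mod 1571)
7^2 = (7^1)^2 ≡ 7^2 = 49 ≡ 49 (mod 1571)
7^4 = (7^2)^2 ≡ 49^2 = 2401 ≡ 830 (mod 1571)
7^8 = (7^4)^2 ≡ 830^2 = 688900 ≡ 802 (mod 1571)
7^16 = (7^8)^2 ≡ 802^2 = 643204 ≡ 665 (mod 1571)
7^29 = 7^16 · 7^8 · 7^4 · 7^1 ≡ 665 · 802 · 830 · 7 ≡ 616 (mod 1571).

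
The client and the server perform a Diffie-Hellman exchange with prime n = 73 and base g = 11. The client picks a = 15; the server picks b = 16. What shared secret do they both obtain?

The server sends B = g^b mod n = 11^16 mod 73.
11^1 ≡ 11 (mod 73)
11^2 = (11^1)^2 ≡ 11^2 = 121 ≡ 48 (mod 73)
11^4 = (11^2)^2 ≡ 48^2 = 2304 ≡ 41 (mod 73)
11^8 = (11^4)^2 ≡ 41^2 = 1681 ≡ 2 (mod 73)
11^16 = (11^8)^2 ≡ 2^2 = 4 ≡ 4 (mod 73)
So B = 4. The client then computes K = B^a mod n = 4^15 mod 73.
4^1 ≡ 4 (mod 73)
4^2 = (4^1)^2 ≡ 4^2 = 16 ≡ 16 (mod 73)
4^4 = (4^2)^2 ≡ 16^2 = 256 ≡ 37 (mod 73)
4^8 = (4^4)^2 ≡ 37^2 = 1369 ≡ 55 (mod 73)
4^15 = 4^8 · 4^4 · 4^2 · 4^1 ≡ 55 · 37 · 16 · 4 ≡ 8 (mod 73).

8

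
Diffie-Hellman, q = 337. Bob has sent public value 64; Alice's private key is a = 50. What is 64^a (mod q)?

Shared key K = 64^50 mod 337.
64^1 ≡ 64 (mod 337)
64^2 = (64^1)^2 ≡ 64^2 = 4096 ≡ 52 (mod 337)
64^4 = (64^2)^2 ≡ 52^2 = 2704 ≡ 8 (mod 337)
64^8 = (64^4)^2 ≡ 8^2 = 64 ≡ 64 (mod 337)
64^16 = (64^8)^2 ≡ 64^2 = 4096 ≡ 52 (mod 337)
64^32 = (64^16)^2 ≡ 52^2 = 2704 ≡ 8 (mod 337)
64^50 = 64^32 · 64^16 · 64^2 ≡ 8 · 52 · 52 ≡ 64 (mod 337).

64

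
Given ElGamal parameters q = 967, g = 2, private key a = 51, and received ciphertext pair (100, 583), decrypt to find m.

Shared mask s = c₁^a mod q = 100^51 mod 967.
100^1 ≡ 100 (mod 967)
100^2 = (100^1)^2 ≡ 100^2 = 10000 ≡ 330 (mod 967)
100^4 = (100^2)^2 ≡ 330^2 = 108900 ≡ 596 (mod 967)
100^8 = (100^4)^2 ≡ 596^2 = 355216 ≡ 327 (mod 967)
100^16 = (100^8)^2 ≡ 327^2 = 106929 ≡ 559 (mod 967)
100^32 = (100^16)^2 ≡ 559^2 = 312481 ≡ 140 (mod 967)
100^51 = 100^32 · 100^16 · 100^2 · 100^1 ≡ 140 · 559 · 330 · 100 ≡ 529 (mod 967).
So s = 529; s⁻¹ ≡ 797 (mod 967).
m = c₂ · s⁻¹ mod 967 = 583 · 797 mod 967 = 491.

491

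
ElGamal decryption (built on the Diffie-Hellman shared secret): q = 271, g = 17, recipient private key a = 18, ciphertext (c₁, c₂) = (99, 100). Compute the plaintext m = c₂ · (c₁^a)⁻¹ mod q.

268

Shared mask s = c₁^a mod q = 99^18 mod 271.
99^1 ≡ 99 (mod 271)
99^2 = (99^1)^2 ≡ 99^2 = 9801 ≡ 45 (mod 271)
99^4 = (99^2)^2 ≡ 45^2 = 2025 ≡ 128 (mod 271)
99^8 = (99^4)^2 ≡ 128^2 = 16384 ≡ 124 (mod 271)
99^16 = (99^8)^2 ≡ 124^2 = 15376 ≡ 200 (mod 271)
99^18 = 99^16 · 99^2 ≡ 200 · 45 ≡ 57 (mod 271).
So s = 57; s⁻¹ ≡ 252 (mod 271).
m = c₂ · s⁻¹ mod 271 = 100 · 252 mod 271 = 268.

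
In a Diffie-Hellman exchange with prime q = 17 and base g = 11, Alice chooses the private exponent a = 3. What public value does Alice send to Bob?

5

Public value = 11^3 mod 17.
11^1 ≡ 11 (mod 17)
11^2 = (11^1)^2 ≡ 11^2 = 121 ≡ 2 (mod 17)
11^3 = 11^2 · 11^1 ≡ 2 · 11 ≡ 5 (mod 17).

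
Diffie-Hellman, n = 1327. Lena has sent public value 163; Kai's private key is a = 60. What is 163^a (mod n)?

508

Shared key K = 163^60 mod 1327.
163^1 ≡ 163 (mod 1327)
163^2 = (163^1)^2 ≡ 163^2 = 26569 ≡ 29 (mod 1327)
163^4 = (163^2)^2 ≡ 29^2 = 841 ≡ 841 (mod 1327)
163^8 = (163^4)^2 ≡ 841^2 = 707281 ≡ 1317 (mod 1327)
163^16 = (163^8)^2 ≡ 1317^2 = 1734489 ≡ 100 (mod 1327)
163^32 = (163^16)^2 ≡ 100^2 = 10000 ≡ 711 (mod 1327)
163^60 = 163^32 · 163^16 · 163^8 · 163^4 ≡ 711 · 100 · 1317 · 841 ≡ 508 (mod 1327).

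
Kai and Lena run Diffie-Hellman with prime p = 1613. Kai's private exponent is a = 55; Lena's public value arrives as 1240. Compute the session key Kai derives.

1157

Shared key K = 1240^55 mod 1613.
1240^1 ≡ 1240 (mod 1613)
1240^2 = (1240^1)^2 ≡ 1240^2 = 1537600 ≡ 411 (mod 1613)
1240^4 = (1240^2)^2 ≡ 411^2 = 168921 ≡ 1169 (mod 1613)
1240^8 = (1240^4)^2 ≡ 1169^2 = 1366561 ≡ 350 (mod 1613)
1240^16 = (1240^8)^2 ≡ 350^2 = 122500 ≡ 1525 (mod 1613)
1240^32 = (1240^16)^2 ≡ 1525^2 = 2325625 ≡ 1292 (mod 1613)
1240^55 = 1240^32 · 1240^16 · 1240^4 · 1240^2 · 1240^1 ≡ 1292 · 1525 · 1169 · 411 · 1240 ≡ 1157 (mod 1613).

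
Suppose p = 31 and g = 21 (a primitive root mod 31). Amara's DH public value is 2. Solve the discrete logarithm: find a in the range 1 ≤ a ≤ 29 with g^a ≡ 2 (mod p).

Try successive powers of 21 modulo 31:
21^1 ≡ 21
21^2 ≡ 7
21^3 ≡ 23
21^4 ≡ 18
21^5 ≡ 6
21^6 ≡ 2
Found: a = 6.

6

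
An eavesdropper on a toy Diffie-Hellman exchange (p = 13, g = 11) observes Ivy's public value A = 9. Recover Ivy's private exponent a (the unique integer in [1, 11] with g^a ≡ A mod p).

8

Try successive powers of 11 modulo 13:
11^1 ≡ 11
11^2 ≡ 4
11^3 ≡ 5
11^4 ≡ 3
11^5 ≡ 7
11^6 ≡ 12
11^7 ≡ 2
11^8 ≡ 9
Found: a = 8.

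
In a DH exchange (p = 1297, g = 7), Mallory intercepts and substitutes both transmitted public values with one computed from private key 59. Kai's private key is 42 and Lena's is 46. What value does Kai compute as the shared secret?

Kai receives Mallory's public value M = 7^59 mod 1297 instead of the honest one.
7^1 ≡ 7 (mod 1297)
7^2 = (7^1)^2 ≡ 7^2 = 49 ≡ 49 (mod 1297)
7^4 = (7^2)^2 ≡ 49^2 = 2401 ≡ 1104 (mod 1297)
7^8 = (7^4)^2 ≡ 1104^2 = 1218816 ≡ 933 (mod 1297)
7^16 = (7^8)^2 ≡ 933^2 = 870489 ≡ 202 (mod 1297)
7^32 = (7^16)^2 ≡ 202^2 = 40804 ≡ 597 (mod 1297)
7^59 = 7^32 · 7^16 · 7^8 · 7^2 · 7^1 ≡ 597 · 202 · 933 · 49 · 7 ≡ 101 (mod 1297).
So M = 101. Kai computes K = M^42 mod 1297.
101^1 ≡ 101 (mod 1297)
101^2 = (101^1)^2 ≡ 101^2 = 10201 ≡ 1122 (mod 1297)
101^4 = (101^2)^2 ≡ 1122^2 = 1258884 ≡ 794 (mod 1297)
101^8 = (101^4)^2 ≡ 794^2 = 630436 ≡ 94 (mod 1297)
101^16 = (101^8)^2 ≡ 94^2 = 8836 ≡ 1054 (mod 1297)
101^32 = (101^16)^2 ≡ 1054^2 = 1110916 ≡ 684 (mod 1297)
101^42 = 101^32 · 101^8 · 101^2 ≡ 684 · 94 · 1122 ≡ 972 (mod 1297).

972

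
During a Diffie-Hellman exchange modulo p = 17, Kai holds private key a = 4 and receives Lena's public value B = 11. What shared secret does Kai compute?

Shared key K = 11^4 mod 17.
11^1 ≡ 11 (mod 17)
11^2 = (11^1)^2 ≡ 11^2 = 121 ≡ 2 (mod 17)
11^4 = (11^2)^2 ≡ 2^2 = 4 ≡ 4 (mod 17)

4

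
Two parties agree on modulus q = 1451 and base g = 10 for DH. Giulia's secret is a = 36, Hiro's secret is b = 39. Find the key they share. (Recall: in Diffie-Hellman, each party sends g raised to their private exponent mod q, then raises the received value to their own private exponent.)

659

Hiro sends B = g^b mod q = 10^39 mod 1451.
10^1 ≡ 10 (mod 1451)
10^2 = (10^1)^2 ≡ 10^2 = 100 ≡ 100 (mod 1451)
10^4 = (10^2)^2 ≡ 100^2 = 10000 ≡ 1294 (mod 1451)
10^8 = (10^4)^2 ≡ 1294^2 = 1674436 ≡ 1433 (mod 1451)
10^16 = (10^8)^2 ≡ 1433^2 = 2053489 ≡ 324 (mod 1451)
10^32 = (10^16)^2 ≡ 324^2 = 104976 ≡ 504 (mod 1451)
10^39 = 10^32 · 10^4 · 10^2 · 10^1 ≡ 504 · 1294 · 100 · 10 ≡ 834 (mod 1451).
So B = 834. Giulia then computes K = B^a mod q = 834^36 mod 1451.
834^1 ≡ 834 (mod 1451)
834^2 = (834^1)^2 ≡ 834^2 = 695556 ≡ 527 (mod 1451)
834^4 = (834^2)^2 ≡ 527^2 = 277729 ≡ 588 (mod 1451)
834^8 = (834^4)^2 ≡ 588^2 = 345744 ≡ 406 (mod 1451)
834^16 = (834^8)^2 ≡ 406^2 = 164836 ≡ 873 (mod 1451)
834^32 = (834^16)^2 ≡ 873^2 = 762129 ≡ 354 (mod 1451)
834^36 = 834^32 · 834^4 ≡ 354 · 588 ≡ 659 (mod 1451).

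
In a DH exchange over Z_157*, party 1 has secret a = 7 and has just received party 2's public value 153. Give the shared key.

101

Shared key K = 153^7 mod 157.
153^1 ≡ 153 (mod 157)
153^2 = (153^1)^2 ≡ 153^2 = 23409 ≡ 16 (mod 157)
153^4 = (153^2)^2 ≡ 16^2 = 256 ≡ 99 (mod 157)
153^7 = 153^4 · 153^2 · 153^1 ≡ 99 · 16 · 153 ≡ 101 (mod 157).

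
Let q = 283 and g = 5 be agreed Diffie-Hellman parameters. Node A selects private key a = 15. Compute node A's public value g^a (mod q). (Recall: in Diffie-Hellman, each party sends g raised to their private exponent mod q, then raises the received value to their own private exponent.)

30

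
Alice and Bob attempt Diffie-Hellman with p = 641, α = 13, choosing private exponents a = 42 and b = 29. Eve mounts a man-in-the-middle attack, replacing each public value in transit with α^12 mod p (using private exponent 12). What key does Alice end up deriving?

Alice receives Eve's public value M = 13^12 mod 641 instead of the honest one.
13^1 ≡ 13 (mod 641)
13^2 = (13^1)^2 ≡ 13^2 = 169 ≡ 169 (mod 641)
13^4 = (13^2)^2 ≡ 169^2 = 28561 ≡ 357 (mod 641)
13^8 = (13^4)^2 ≡ 357^2 = 127449 ≡ 531 (mod 641)
13^12 = 13^8 · 13^4 ≡ 531 · 357 ≡ 472 (mod 641).
So M = 472. Alice computes K = M^42 mod 641.
472^1 ≡ 472 (mod 641)
472^2 = (472^1)^2 ≡ 472^2 = 222784 ≡ 357 (mod 641)
472^4 = (472^2)^2 ≡ 357^2 = 127449 ≡ 531 (mod 641)
472^8 = (472^4)^2 ≡ 531^2 = 281961 ≡ 562 (mod 641)
472^16 = (472^8)^2 ≡ 562^2 = 315844 ≡ 472 (mod 641)
472^32 = (472^16)^2 ≡ 472^2 = 222784 ≡ 357 (mod 641)
472^42 = 472^32 · 472^8 · 472^2 ≡ 357 · 562 · 357 ≡ 357 (mod 641).

357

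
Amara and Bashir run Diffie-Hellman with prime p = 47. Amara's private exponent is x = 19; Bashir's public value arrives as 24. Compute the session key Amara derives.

Shared key K = 24^19 mod 47.
24^1 ≡ 24 (mod 47)
24^2 = (24^1)^2 ≡ 24^2 = 576 ≡ 12 (mod 47)
24^4 = (24^2)^2 ≡ 12^2 = 144 ≡ 3 (mod 47)
24^8 = (24^4)^2 ≡ 3^2 = 9 ≡ 9 (mod 47)
24^16 = (24^8)^2 ≡ 9^2 = 81 ≡ 34 (mod 47)
24^19 = 24^16 · 24^2 · 24^1 ≡ 34 · 12 · 24 ≡ 16 (mod 47).

16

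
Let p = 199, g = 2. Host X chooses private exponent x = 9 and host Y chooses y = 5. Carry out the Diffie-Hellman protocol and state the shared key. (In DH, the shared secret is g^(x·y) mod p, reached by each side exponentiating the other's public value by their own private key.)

Host Y sends B = g^y mod p = 2^5 mod 199.
2^1 ≡ 2 (mod 199)
2^2 = (2^1)^2 ≡ 2^2 = 4 ≡ 4 (mod 199)
2^4 = (2^2)^2 ≡ 4^2 = 16 ≡ 16 (mod 199)
2^5 = 2^4 · 2^1 ≡ 16 · 2 ≡ 32 (mod 199).
So B = 32. Host X then computes K = B^x mod p = 32^9 mod 199.
32^1 ≡ 32 (mod 199)
32^2 = (32^1)^2 ≡ 32^2 = 1024 ≡ 29 (mod 199)
32^4 = (32^2)^2 ≡ 29^2 = 841 ≡ 45 (mod 199)
32^8 = (32^4)^2 ≡ 45^2 = 2025 ≡ 35 (mod 199)
32^9 = 32^8 · 32^1 ≡ 35 · 32 ≡ 125 (mod 199).

125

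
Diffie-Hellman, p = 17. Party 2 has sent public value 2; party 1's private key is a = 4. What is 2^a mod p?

16

Shared key K = 2^4 mod 17.
2^1 ≡ 2 (mod 17)
2^2 = (2^1)^2 ≡ 2^2 = 4 ≡ 4 (mod 17)
2^4 = (2^2)^2 ≡ 4^2 = 16 ≡ 16 (mod 17)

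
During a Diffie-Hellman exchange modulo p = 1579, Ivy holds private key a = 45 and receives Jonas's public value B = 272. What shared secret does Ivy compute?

729

Shared key K = 272^45 mod 1579.
272^1 ≡ 272 (mod 1579)
272^2 = (272^1)^2 ≡ 272^2 = 73984 ≡ 1350 (mod 1579)
272^4 = (272^2)^2 ≡ 1350^2 = 1822500 ≡ 334 (mod 1579)
272^8 = (272^4)^2 ≡ 334^2 = 111556 ≡ 1026 (mod 1579)
272^16 = (272^8)^2 ≡ 1026^2 = 1052676 ≡ 1062 (mod 1579)
272^32 = (272^16)^2 ≡ 1062^2 = 1127844 ≡ 438 (mod 1579)
272^45 = 272^32 · 272^8 · 272^4 · 272^1 ≡ 438 · 1026 · 334 · 272 ≡ 729 (mod 1579).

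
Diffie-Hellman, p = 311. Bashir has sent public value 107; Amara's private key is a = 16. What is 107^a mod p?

39

Shared key K = 107^16 mod 311.
107^1 ≡ 107 (mod 311)
107^2 = (107^1)^2 ≡ 107^2 = 11449 ≡ 253 (mod 311)
107^4 = (107^2)^2 ≡ 253^2 = 64009 ≡ 254 (mod 311)
107^8 = (107^4)^2 ≡ 254^2 = 64516 ≡ 139 (mod 311)
107^16 = (107^8)^2 ≡ 139^2 = 19321 ≡ 39 (mod 311)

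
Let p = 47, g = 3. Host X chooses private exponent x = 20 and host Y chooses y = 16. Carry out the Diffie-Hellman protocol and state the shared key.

Host X sends A = g^x mod p = 3^20 mod 47.
3^1 ≡ 3 (mod 47)
3^2 = (3^1)^2 ≡ 3^2 = 9 ≡ 9 (mod 47)
3^4 = (3^2)^2 ≡ 9^2 = 81 ≡ 34 (mod 47)
3^8 = (3^4)^2 ≡ 34^2 = 1156 ≡ 28 (mod 47)
3^16 = (3^8)^2 ≡ 28^2 = 784 ≡ 32 (mod 47)
3^20 = 3^16 · 3^4 ≡ 32 · 34 ≡ 7 (mod 47).
So A = 7. Host Y then computes K = A^y mod p = 7^16 mod 47.
7^1 ≡ 7 (mod 47)
7^2 = (7^1)^2 ≡ 7^2 = 49 ≡ 2 (mod 47)
7^4 = (7^2)^2 ≡ 2^2 = 4 ≡ 4 (mod 47)
7^8 = (7^4)^2 ≡ 4^2 = 16 ≡ 16 (mod 47)
7^16 = (7^8)^2 ≡ 16^2 = 256 ≡ 21 (mod 47)

21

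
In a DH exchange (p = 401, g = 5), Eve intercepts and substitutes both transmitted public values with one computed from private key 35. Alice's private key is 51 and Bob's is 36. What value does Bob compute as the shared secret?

72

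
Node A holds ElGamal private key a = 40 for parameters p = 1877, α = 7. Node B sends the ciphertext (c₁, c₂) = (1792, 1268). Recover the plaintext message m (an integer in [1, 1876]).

Shared mask s = c₁^a mod p = 1792^40 mod 1877.
1792^1 ≡ 1792 (mod 1877)
1792^2 = (1792^1)^2 ≡ 1792^2 = 3211264 ≡ 1594 (mod 1877)
1792^4 = (1792^2)^2 ≡ 1594^2 = 2540836 ≡ 1255 (mod 1877)
1792^8 = (1792^4)^2 ≡ 1255^2 = 1575025 ≡ 222 (mod 1877)
1792^16 = (1792^8)^2 ≡ 222^2 = 49284 ≡ 482 (mod 1877)
1792^32 = (1792^16)^2 ≡ 482^2 = 232324 ≡ 1453 (mod 1877)
1792^40 = 1792^32 · 1792^8 ≡ 1453 · 222 ≡ 1599 (mod 1877).
So s = 1599; s⁻¹ ≡ 952 (mod 1877).
m = c₂ · s⁻¹ mod 1877 = 1268 · 952 mod 1877 = 225.

225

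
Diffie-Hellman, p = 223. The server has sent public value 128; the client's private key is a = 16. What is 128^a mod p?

2

Shared key K = 128^16 mod 223.
128^1 ≡ 128 (mod 223)
128^2 = (128^1)^2 ≡ 128^2 = 16384 ≡ 105 (mod 223)
128^4 = (128^2)^2 ≡ 105^2 = 11025 ≡ 98 (mod 223)
128^8 = (128^4)^2 ≡ 98^2 = 9604 ≡ 15 (mod 223)
128^16 = (128^8)^2 ≡ 15^2 = 225 ≡ 2 (mod 223)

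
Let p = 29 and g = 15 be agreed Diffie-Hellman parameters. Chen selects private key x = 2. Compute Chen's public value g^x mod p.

22

Public value = 15^2 mod 29.
15^1 ≡ 15 (mod 29)
15^2 = (15^1)^2 ≡ 15^2 = 225 ≡ 22 (mod 29)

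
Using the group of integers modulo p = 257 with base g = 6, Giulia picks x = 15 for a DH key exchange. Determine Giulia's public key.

Public value = 6^15 mod 257.
6^1 ≡ 6 (mod 257)
6^2 = (6^1)^2 ≡ 6^2 = 36 ≡ 36 (mod 257)
6^4 = (6^2)^2 ≡ 36^2 = 1296 ≡ 11 (mod 257)
6^8 = (6^4)^2 ≡ 11^2 = 121 ≡ 121 (mod 257)
6^15 = 6^8 · 6^4 · 6^2 · 6^1 ≡ 121 · 11 · 36 · 6 ≡ 170 (mod 257).

170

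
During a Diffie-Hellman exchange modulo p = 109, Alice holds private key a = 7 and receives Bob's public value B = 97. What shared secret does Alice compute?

Shared key K = 97^7 mod 109.
97^1 ≡ 97 (mod 109)
97^2 = (97^1)^2 ≡ 97^2 = 9409 ≡ 35 (mod 109)
97^4 = (97^2)^2 ≡ 35^2 = 1225 ≡ 26 (mod 109)
97^7 = 97^4 · 97^2 · 97^1 ≡ 26 · 35 · 97 ≡ 89 (mod 109).

89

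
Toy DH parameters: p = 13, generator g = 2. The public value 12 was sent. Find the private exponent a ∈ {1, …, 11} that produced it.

Try successive powers of 2 modulo 13:
2^1 ≡ 2
2^2 ≡ 4
2^3 ≡ 8
2^4 ≡ 3
2^5 ≡ 6
2^6 ≡ 12
Found: a = 6.

6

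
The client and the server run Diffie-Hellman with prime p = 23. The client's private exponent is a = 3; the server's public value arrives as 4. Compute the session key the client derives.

Shared key K = 4^3 mod 23.
4^1 ≡ 4 (mod 23)
4^2 = (4^1)^2 ≡ 4^2 = 16 ≡ 16 (mod 23)
4^3 = 4^2 · 4^1 ≡ 16 · 4 ≡ 18 (mod 23).

18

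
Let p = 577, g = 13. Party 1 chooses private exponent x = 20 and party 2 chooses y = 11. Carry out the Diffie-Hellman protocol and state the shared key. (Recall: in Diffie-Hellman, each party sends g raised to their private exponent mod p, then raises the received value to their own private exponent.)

Party 1 sends A = g^x mod p = 13^20 mod 577.
13^1 ≡ 13 (mod 577)
13^2 = (13^1)^2 ≡ 13^2 = 169 ≡ 169 (mod 577)
13^4 = (13^2)^2 ≡ 169^2 = 28561 ≡ 288 (mod 577)
13^8 = (13^4)^2 ≡ 288^2 = 82944 ≡ 433 (mod 577)
13^16 = (13^8)^2 ≡ 433^2 = 187489 ≡ 541 (mod 577)
13^20 = 13^16 · 13^4 ≡ 541 · 288 ≡ 18 (mod 577).
So A = 18. Party 2 then computes K = A^y mod p = 18^11 mod 577.
18^1 ≡ 18 (mod 577)
18^2 = (18^1)^2 ≡ 18^2 = 324 ≡ 324 (mod 577)
18^4 = (18^2)^2 ≡ 324^2 = 104976 ≡ 539 (mod 577)
18^8 = (18^4)^2 ≡ 539^2 = 290521 ≡ 290 (mod 577)
18^11 = 18^8 · 18^2 · 18^1 ≡ 290 · 324 · 18 ≡ 93 (mod 577).

93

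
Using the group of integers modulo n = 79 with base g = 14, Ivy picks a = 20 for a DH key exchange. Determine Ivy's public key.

67

Public value = 14^20 mod 79.
14^1 ≡ 14 (mod 79)
14^2 = (14^1)^2 ≡ 14^2 = 196 ≡ 38 (mod 79)
14^4 = (14^2)^2 ≡ 38^2 = 1444 ≡ 22 (mod 79)
14^8 = (14^4)^2 ≡ 22^2 = 484 ≡ 10 (mod 79)
14^16 = (14^8)^2 ≡ 10^2 = 100 ≡ 21 (mod 79)
14^20 = 14^16 · 14^4 ≡ 21 · 22 ≡ 67 (mod 79).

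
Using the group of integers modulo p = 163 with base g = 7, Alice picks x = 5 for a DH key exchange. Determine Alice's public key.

18

Public value = 7^5 mod 163.
7^1 ≡ 7 (mod 163)
7^2 = (7^1)^2 ≡ 7^2 = 49 ≡ 49 (mod 163)
7^4 = (7^2)^2 ≡ 49^2 = 2401 ≡ 119 (mod 163)
7^5 = 7^4 · 7^1 ≡ 119 · 7 ≡ 18 (mod 163).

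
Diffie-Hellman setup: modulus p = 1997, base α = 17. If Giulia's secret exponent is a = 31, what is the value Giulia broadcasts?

1536

Public value = 17^31 mod 1997.
17^1 ≡ 17 (mod 1997)
17^2 = (17^1)^2 ≡ 17^2 = 289 ≡ 289 (mod 1997)
17^4 = (17^2)^2 ≡ 289^2 = 83521 ≡ 1644 (mod 1997)
17^8 = (17^4)^2 ≡ 1644^2 = 2702736 ≡ 795 (mod 1997)
17^16 = (17^8)^2 ≡ 795^2 = 632025 ≡ 973 (mod 1997)
17^31 = 17^16 · 17^8 · 17^4 · 17^2 · 17^1 ≡ 973 · 795 · 1644 · 289 · 17 ≡ 1536 (mod 1997).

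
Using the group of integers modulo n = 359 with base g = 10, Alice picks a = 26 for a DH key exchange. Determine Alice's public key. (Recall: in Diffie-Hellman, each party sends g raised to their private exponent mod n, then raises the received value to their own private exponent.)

51

Public value = 10^26 mod 359.
10^1 ≡ 10 (mod 359)
10^2 = (10^1)^2 ≡ 10^2 = 100 ≡ 100 (mod 359)
10^4 = (10^2)^2 ≡ 100^2 = 10000 ≡ 307 (mod 359)
10^8 = (10^4)^2 ≡ 307^2 = 94249 ≡ 191 (mod 359)
10^16 = (10^8)^2 ≡ 191^2 = 36481 ≡ 222 (mod 359)
10^26 = 10^16 · 10^8 · 10^2 ≡ 222 · 191 · 100 ≡ 51 (mod 359).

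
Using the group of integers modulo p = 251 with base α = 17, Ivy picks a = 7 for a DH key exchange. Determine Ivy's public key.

Public value = 17^7 (mod 251).
17^1 ≡ 17 (mod 251)
17^2 = (17^1)^2 ≡ 17^2 = 289 ≡ 38 (mod 251)
17^4 = (17^2)^2 ≡ 38^2 = 1444 ≡ 189 (mod 251)
17^7 = 17^4 · 17^2 · 17^1 ≡ 189 · 38 · 17 ≡ 108 (mod 251).

108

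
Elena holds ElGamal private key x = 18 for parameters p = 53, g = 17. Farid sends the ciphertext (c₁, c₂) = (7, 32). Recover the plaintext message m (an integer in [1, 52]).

30

Shared mask s = c₁^x mod p = 7^18 mod 53.
7^1 ≡ 7 (mod 53)
7^2 = (7^1)^2 ≡ 7^2 = 49 ≡ 49 (mod 53)
7^4 = (7^2)^2 ≡ 49^2 = 2401 ≡ 16 (mod 53)
7^8 = (7^4)^2 ≡ 16^2 = 256 ≡ 44 (mod 53)
7^16 = (7^8)^2 ≡ 44^2 = 1936 ≡ 28 (mod 53)
7^18 = 7^16 · 7^2 ≡ 28 · 49 ≡ 47 (mod 53).
So s = 47; s⁻¹ ≡ 44 (mod 53).
m = c₂ · s⁻¹ mod 53 = 32 · 44 mod 53 = 30.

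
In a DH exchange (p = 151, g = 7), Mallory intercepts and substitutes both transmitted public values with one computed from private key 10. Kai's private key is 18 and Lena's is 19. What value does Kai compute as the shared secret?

8

Kai receives Mallory's public value M = 7^10 mod 151 instead of the honest one.
7^1 ≡ 7 (mod 151)
7^2 = (7^1)^2 ≡ 7^2 = 49 ≡ 49 (mod 151)
7^4 = (7^2)^2 ≡ 49^2 = 2401 ≡ 136 (mod 151)
7^8 = (7^4)^2 ≡ 136^2 = 18496 ≡ 74 (mod 151)
7^10 = 7^8 · 7^2 ≡ 74 · 49 ≡ 2 (mod 151).
So M = 2. Kai computes K = M^18 mod 151.
2^1 ≡ 2 (mod 151)
2^2 = (2^1)^2 ≡ 2^2 = 4 ≡ 4 (mod 151)
2^4 = (2^2)^2 ≡ 4^2 = 16 ≡ 16 (mod 151)
2^8 = (2^4)^2 ≡ 16^2 = 256 ≡ 105 (mod 151)
2^16 = (2^8)^2 ≡ 105^2 = 11025 ≡ 2 (mod 151)
2^18 = 2^16 · 2^2 ≡ 2 · 4 ≡ 8 (mod 151).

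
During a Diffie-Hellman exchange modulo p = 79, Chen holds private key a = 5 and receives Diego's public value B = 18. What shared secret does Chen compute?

46

Shared key K = 18^5 mod 79.
18^1 ≡ 18 (mod 79)
18^2 = (18^1)^2 ≡ 18^2 = 324 ≡ 8 (mod 79)
18^4 = (18^2)^2 ≡ 8^2 = 64 ≡ 64 (mod 79)
18^5 = 18^4 · 18^1 ≡ 64 · 18 ≡ 46 (mod 79).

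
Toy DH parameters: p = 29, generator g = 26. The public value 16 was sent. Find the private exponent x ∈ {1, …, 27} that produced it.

Try successive powers of 26 modulo 29:
26^1 ≡ 26
26^2 ≡ 9
26^3 ≡ 2
26^4 ≡ 23
26^5 ≡ 18
26^6 ≡ 4
26^7 ≡ 17
26^8 ≡ 7
26^9 ≡ 8
26^10 ≡ 5
26^11 ≡ 14
26^12 ≡ 16
Found: x = 12.

12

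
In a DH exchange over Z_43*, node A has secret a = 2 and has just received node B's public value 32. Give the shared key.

35

Shared key K = 32^2 mod 43.
32^1 ≡ 32 (mod 43)
32^2 = (32^1)^2 ≡ 32^2 = 1024 ≡ 35 (mod 43)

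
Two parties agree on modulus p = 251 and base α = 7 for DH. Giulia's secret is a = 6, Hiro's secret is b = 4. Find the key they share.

93

Giulia sends A = α^a mod p = 7^6 mod 251.
7^1 ≡ 7 (mod 251)
7^2 = (7^1)^2 ≡ 7^2 = 49 ≡ 49 (mod 251)
7^4 = (7^2)^2 ≡ 49^2 = 2401 ≡ 142 (mod 251)
7^6 = 7^4 · 7^2 ≡ 142 · 49 ≡ 181 (mod 251).
So A = 181. Hiro then computes K = A^b mod p = 181^4 mod 251.
181^1 ≡ 181 (mod 251)
181^2 = (181^1)^2 ≡ 181^2 = 32761 ≡ 131 (mod 251)
181^4 = (181^2)^2 ≡ 131^2 = 17161 ≡ 93 (mod 251)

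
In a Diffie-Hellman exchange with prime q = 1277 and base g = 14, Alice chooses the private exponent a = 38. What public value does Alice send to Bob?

1004

Public value = 14^38 mod 1277.
14^1 ≡ 14 (mod 1277)
14^2 = (14^1)^2 ≡ 14^2 = 196 ≡ 196 (mod 1277)
14^4 = (14^2)^2 ≡ 196^2 = 38416 ≡ 106 (mod 1277)
14^8 = (14^4)^2 ≡ 106^2 = 11236 ≡ 1020 (mod 1277)
14^16 = (14^8)^2 ≡ 1020^2 = 1040400 ≡ 922 (mod 1277)
14^32 = (14^16)^2 ≡ 922^2 = 850084 ≡ 879 (mod 1277)
14^38 = 14^32 · 14^4 · 14^2 ≡ 879 · 106 · 196 ≡ 1004 (mod 1277).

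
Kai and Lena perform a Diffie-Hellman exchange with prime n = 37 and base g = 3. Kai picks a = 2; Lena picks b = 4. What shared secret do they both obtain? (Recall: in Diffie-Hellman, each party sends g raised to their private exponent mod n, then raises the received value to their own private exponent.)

12

Lena sends B = g^b mod n = 3^4 mod 37.
3^1 ≡ 3 (mod 37)
3^2 = (3^1)^2 ≡ 3^2 = 9 ≡ 9 (mod 37)
3^4 = (3^2)^2 ≡ 9^2 = 81 ≡ 7 (mod 37)
So B = 7. Kai then computes K = B^a mod n = 7^2 mod 37.
7^1 ≡ 7 (mod 37)
7^2 = (7^1)^2 ≡ 7^2 = 49 ≡ 12 (mod 37)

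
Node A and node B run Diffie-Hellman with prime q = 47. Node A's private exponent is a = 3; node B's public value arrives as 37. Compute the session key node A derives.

Shared key K = 37^3 mod 47.
37^1 ≡ 37 (mod 47)
37^2 = (37^1)^2 ≡ 37^2 = 1369 ≡ 6 (mod 47)
37^3 = 37^2 · 37^1 ≡ 6 · 37 ≡ 34 (mod 47).

34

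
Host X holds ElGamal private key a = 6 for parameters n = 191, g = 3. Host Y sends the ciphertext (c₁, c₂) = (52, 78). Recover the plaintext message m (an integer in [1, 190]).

134

Shared mask s = c₁^a mod n = 52^6 mod 191.
52^1 ≡ 52 (mod 191)
52^2 = (52^1)^2 ≡ 52^2 = 2704 ≡ 30 (mod 191)
52^4 = (52^2)^2 ≡ 30^2 = 900 ≡ 136 (mod 191)
52^6 = 52^4 · 52^2 ≡ 136 · 30 ≡ 69 (mod 191).
So s = 69; s⁻¹ ≡ 36 (mod 191).
m = c₂ · s⁻¹ mod 191 = 78 · 36 mod 191 = 134.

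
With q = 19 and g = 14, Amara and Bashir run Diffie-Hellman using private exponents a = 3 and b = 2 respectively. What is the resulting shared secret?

Bashir sends B = g^b mod q = 14^2 mod 19.
14^1 ≡ 14 (mod 19)
14^2 = (14^1)^2 ≡ 14^2 = 196 ≡ 6 (mod 19)
So B = 6. Amara then computes K = B^a mod q = 6^3 mod 19.
6^1 ≡ 6 (mod 19)
6^2 = (6^1)^2 ≡ 6^2 = 36 ≡ 17 (mod 19)
6^3 = 6^2 · 6^1 ≡ 17 · 6 ≡ 7 (mod 19).

7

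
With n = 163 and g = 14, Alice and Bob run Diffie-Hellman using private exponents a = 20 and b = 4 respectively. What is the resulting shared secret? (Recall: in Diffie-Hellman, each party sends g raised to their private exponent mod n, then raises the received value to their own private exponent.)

Alice sends A = g^a mod n = 14^20 mod 163.
14^1 ≡ 14 (mod 163)
14^2 = (14^1)^2 ≡ 14^2 = 196 ≡ 33 (mod 163)
14^4 = (14^2)^2 ≡ 33^2 = 1089 ≡ 111 (mod 163)
14^8 = (14^4)^2 ≡ 111^2 = 12321 ≡ 96 (mod 163)
14^16 = (14^8)^2 ≡ 96^2 = 9216 ≡ 88 (mod 163)
14^20 = 14^16 · 14^4 ≡ 88 · 111 ≡ 151 (mod 163).
So A = 151. Bob then computes K = A^b mod n = 151^4 mod 163.
151^1 ≡ 151 (mod 163)
151^2 = (151^1)^2 ≡ 151^2 = 22801 ≡ 144 (mod 163)
151^4 = (151^2)^2 ≡ 144^2 = 20736 ≡ 35 (mod 163)

35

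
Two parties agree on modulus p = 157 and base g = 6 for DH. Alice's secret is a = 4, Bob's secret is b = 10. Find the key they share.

11

Alice sends A = g^a mod p = 6^4 mod 157.
6^1 ≡ 6 (mod 157)
6^2 = (6^1)^2 ≡ 6^2 = 36 ≡ 36 (mod 157)
6^4 = (6^2)^2 ≡ 36^2 = 1296 ≡ 40 (mod 157)
So A = 40. Bob then computes K = A^b mod p = 40^10 mod 157.
40^1 ≡ 40 (mod 157)
40^2 = (40^1)^2 ≡ 40^2 = 1600 ≡ 30 (mod 157)
40^4 = (40^2)^2 ≡ 30^2 = 900 ≡ 115 (mod 157)
40^8 = (40^4)^2 ≡ 115^2 = 13225 ≡ 37 (mod 157)
40^10 = 40^8 · 40^2 ≡ 37 · 30 ≡ 11 (mod 157).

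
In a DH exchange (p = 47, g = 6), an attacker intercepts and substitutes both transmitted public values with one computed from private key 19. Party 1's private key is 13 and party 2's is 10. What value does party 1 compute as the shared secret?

25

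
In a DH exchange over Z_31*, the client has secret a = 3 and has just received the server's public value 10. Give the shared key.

8

Shared key K = 10^3 mod 31.
10^1 ≡ 10 (mod 31)
10^2 = (10^1)^2 ≡ 10^2 = 100 ≡ 7 (mod 31)
10^3 = 10^2 · 10^1 ≡ 7 · 10 ≡ 8 (mod 31).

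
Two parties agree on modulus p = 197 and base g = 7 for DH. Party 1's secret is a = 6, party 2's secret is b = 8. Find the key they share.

28

Party 1 sends A = g^a mod p = 7^6 mod 197.
7^1 ≡ 7 (mod 197)
7^2 = (7^1)^2 ≡ 7^2 = 49 ≡ 49 (mod 197)
7^4 = (7^2)^2 ≡ 49^2 = 2401 ≡ 37 (mod 197)
7^6 = 7^4 · 7^2 ≡ 37 · 49 ≡ 40 (mod 197).
So A = 40. Party 2 then computes K = A^b mod p = 40^8 mod 197.
40^1 ≡ 40 (mod 197)
40^2 = (40^1)^2 ≡ 40^2 = 1600 ≡ 24 (mod 197)
40^4 = (40^2)^2 ≡ 24^2 = 576 ≡ 182 (mod 197)
40^8 = (40^4)^2 ≡ 182^2 = 33124 ≡ 28 (mod 197)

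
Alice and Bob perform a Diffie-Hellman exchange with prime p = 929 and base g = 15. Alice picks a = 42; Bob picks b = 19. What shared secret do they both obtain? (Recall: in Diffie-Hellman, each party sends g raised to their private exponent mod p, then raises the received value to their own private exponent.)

Alice sends A = g^a mod p = 15^42 mod 929.
15^1 ≡ 15 (mod 929)
15^2 = (15^1)^2 ≡ 15^2 = 225 ≡ 225 (mod 929)
15^4 = (15^2)^2 ≡ 225^2 = 50625 ≡ 459 (mod 929)
15^8 = (15^4)^2 ≡ 459^2 = 210681 ≡ 727 (mod 929)
15^16 = (15^8)^2 ≡ 727^2 = 528529 ≡ 857 (mod 929)
15^32 = (15^16)^2 ≡ 857^2 = 734449 ≡ 539 (mod 929)
15^42 = 15^32 · 15^8 · 15^2 ≡ 539 · 727 · 225 ≡ 180 (mod 929).
So A = 180. Bob then computes K = A^b mod p = 180^19 mod 929.
180^1 ≡ 180 (mod 929)
180^2 = (180^1)^2 ≡ 180^2 = 32400 ≡ 814 (mod 929)
180^4 = (180^2)^2 ≡ 814^2 = 662596 ≡ 219 (mod 929)
180^8 = (180^4)^2 ≡ 219^2 = 47961 ≡ 582 (mod 929)
180^16 = (180^8)^2 ≡ 582^2 = 338724 ≡ 568 (mod 929)
180^19 = 180^16 · 180^2 · 180^1 ≡ 568 · 814 · 180 ≡ 753 (mod 929).

753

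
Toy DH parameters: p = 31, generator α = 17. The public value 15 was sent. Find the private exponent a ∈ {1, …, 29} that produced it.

Try successive powers of 17 modulo 31:
17^1 ≡ 17
17^2 ≡ 10
17^3 ≡ 15
Found: a = 3.

3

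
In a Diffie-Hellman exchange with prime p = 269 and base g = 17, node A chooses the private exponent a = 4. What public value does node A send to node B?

Public value = 17^4 mod 269.
17^1 ≡ 17 (mod 269)
17^2 = (17^1)^2 ≡ 17^2 = 289 ≡ 20 (mod 269)
17^4 = (17^2)^2 ≡ 20^2 = 400 ≡ 131 (mod 269)

131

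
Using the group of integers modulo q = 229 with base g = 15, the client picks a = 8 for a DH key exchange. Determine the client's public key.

27

Public value = 15^8 (mod 229).
15^1 ≡ 15 (mod 229)
15^2 = (15^1)^2 ≡ 15^2 = 225 ≡ 225 (mod 229)
15^4 = (15^2)^2 ≡ 225^2 = 50625 ≡ 16 (mod 229)
15^8 = (15^4)^2 ≡ 16^2 = 256 ≡ 27 (mod 229)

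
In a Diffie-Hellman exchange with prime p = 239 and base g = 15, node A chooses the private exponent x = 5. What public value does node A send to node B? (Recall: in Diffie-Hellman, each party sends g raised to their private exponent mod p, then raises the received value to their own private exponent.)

Public value = 15^{5} \pmod{239}.
15^1 ≡ 15 (mod 239)
15^2 = (15^1)^2 ≡ 15^2 = 225 ≡ 225 (mod 239)
15^4 = (15^2)^2 ≡ 225^2 = 50625 ≡ 196 (mod 239)
15^5 = 15^4 · 15^1 ≡ 196 · 15 ≡ 72 (mod 239).

72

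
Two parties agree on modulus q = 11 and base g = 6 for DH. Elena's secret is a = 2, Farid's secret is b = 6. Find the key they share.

3

Elena sends A = g^a mod q = 6^2 mod 11.
6^1 ≡ 6 (mod 11)
6^2 = (6^1)^2 ≡ 6^2 = 36 ≡ 3 (mod 11)
So A = 3. Farid then computes K = A^b mod q = 3^6 mod 11.
3^1 ≡ 3 (mod 11)
3^2 = (3^1)^2 ≡ 3^2 = 9 ≡ 9 (mod 11)
3^4 = (3^2)^2 ≡ 9^2 = 81 ≡ 4 (mod 11)
3^6 = 3^4 · 3^2 ≡ 4 · 9 ≡ 3 (mod 11).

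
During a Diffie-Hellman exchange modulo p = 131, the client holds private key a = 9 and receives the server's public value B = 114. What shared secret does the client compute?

Shared key K = 114^9 mod 131.
114^1 ≡ 114 (mod 131)
114^2 = (114^1)^2 ≡ 114^2 = 12996 ≡ 27 (mod 131)
114^4 = (114^2)^2 ≡ 27^2 = 729 ≡ 74 (mod 131)
114^8 = (114^4)^2 ≡ 74^2 = 5476 ≡ 105 (mod 131)
114^9 = 114^8 · 114^1 ≡ 105 · 114 ≡ 49 (mod 131).

49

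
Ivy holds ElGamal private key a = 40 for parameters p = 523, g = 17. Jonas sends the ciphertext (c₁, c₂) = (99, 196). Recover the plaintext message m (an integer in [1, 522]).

477

Shared mask s = c₁^a mod p = 99^40 mod 523.
99^1 ≡ 99 (mod 523)
99^2 = (99^1)^2 ≡ 99^2 = 9801 ≡ 387 (mod 523)
99^4 = (99^2)^2 ≡ 387^2 = 149769 ≡ 191 (mod 523)
99^8 = (99^4)^2 ≡ 191^2 = 36481 ≡ 394 (mod 523)
99^16 = (99^8)^2 ≡ 394^2 = 155236 ≡ 428 (mod 523)
99^32 = (99^16)^2 ≡ 428^2 = 183184 ≡ 134 (mod 523)
99^40 = 99^32 · 99^8 ≡ 134 · 394 ≡ 496 (mod 523).
So s = 496; s⁻¹ ≡ 368 (mod 523).
m = c₂ · s⁻¹ mod 523 = 196 · 368 mod 523 = 477.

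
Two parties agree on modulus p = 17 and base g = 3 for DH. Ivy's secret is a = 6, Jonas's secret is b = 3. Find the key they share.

9

Ivy sends A = g^a mod p = 3^6 mod 17.
3^1 ≡ 3 (mod 17)
3^2 = (3^1)^2 ≡ 3^2 = 9 ≡ 9 (mod 17)
3^4 = (3^2)^2 ≡ 9^2 = 81 ≡ 13 (mod 17)
3^6 = 3^4 · 3^2 ≡ 13 · 9 ≡ 15 (mod 17).
So A = 15. Jonas then computes K = A^b mod p = 15^3 mod 17.
15^1 ≡ 15 (mod 17)
15^2 = (15^1)^2 ≡ 15^2 = 225 ≡ 4 (mod 17)
15^3 = 15^2 · 15^1 ≡ 4 · 15 ≡ 9 (mod 17).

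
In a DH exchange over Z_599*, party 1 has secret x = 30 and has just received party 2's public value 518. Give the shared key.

Shared key K = 518^30 mod 599.
518^1 ≡ 518 (mod 599)
518^2 = (518^1)^2 ≡ 518^2 = 268324 ≡ 571 (mod 599)
518^4 = (518^2)^2 ≡ 571^2 = 326041 ≡ 185 (mod 599)
518^8 = (518^4)^2 ≡ 185^2 = 34225 ≡ 82 (mod 599)
518^16 = (518^8)^2 ≡ 82^2 = 6724 ≡ 135 (mod 599)
518^30 = 518^16 · 518^8 · 518^4 · 518^2 ≡ 135 · 82 · 185 · 571 ≡ 269 (mod 599).

269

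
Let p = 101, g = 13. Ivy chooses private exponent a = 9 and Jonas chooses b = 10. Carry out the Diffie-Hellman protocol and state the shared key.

36

Ivy sends A = g^a mod p = 13^9 mod 101.
13^1 ≡ 13 (mod 101)
13^2 = (13^1)^2 ≡ 13^2 = 169 ≡ 68 (mod 101)
13^4 = (13^2)^2 ≡ 68^2 = 4624 ≡ 79 (mod 101)
13^8 = (13^4)^2 ≡ 79^2 = 6241 ≡ 80 (mod 101)
13^9 = 13^8 · 13^1 ≡ 80 · 13 ≡ 30 (mod 101).
So A = 30. Jonas then computes K = A^b mod p = 30^10 mod 101.
30^1 ≡ 30 (mod 101)
30^2 = (30^1)^2 ≡ 30^2 = 900 ≡ 92 (mod 101)
30^4 = (30^2)^2 ≡ 92^2 = 8464 ≡ 81 (mod 101)
30^8 = (30^4)^2 ≡ 81^2 = 6561 ≡ 97 (mod 101)
30^10 = 30^8 · 30^2 ≡ 97 · 92 ≡ 36 (mod 101).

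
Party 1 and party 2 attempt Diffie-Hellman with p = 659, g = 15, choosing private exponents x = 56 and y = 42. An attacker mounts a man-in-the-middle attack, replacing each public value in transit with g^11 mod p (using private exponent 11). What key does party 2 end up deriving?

628

Party 2 receives an attacker's public value M = 15^11 mod 659 instead of the honest one.
15^1 ≡ 15 (mod 659)
15^2 = (15^1)^2 ≡ 15^2 = 225 ≡ 225 (mod 659)
15^4 = (15^2)^2 ≡ 225^2 = 50625 ≡ 541 (mod 659)
15^8 = (15^4)^2 ≡ 541^2 = 292681 ≡ 85 (mod 659)
15^11 = 15^8 · 15^2 · 15^1 ≡ 85 · 225 · 15 ≡ 210 (mod 659).
So M = 210. Party 2 computes K = M^42 mod 659.
210^1 ≡ 210 (mod 659)
210^2 = (210^1)^2 ≡ 210^2 = 44100 ≡ 606 (mod 659)
210^4 = (210^2)^2 ≡ 606^2 = 367236 ≡ 173 (mod 659)
210^8 = (210^4)^2 ≡ 173^2 = 29929 ≡ 274 (mod 659)
210^16 = (210^8)^2 ≡ 274^2 = 75076 ≡ 609 (mod 659)
210^32 = (210^16)^2 ≡ 609^2 = 370881 ≡ 523 (mod 659)
210^42 = 210^32 · 210^8 · 210^2 ≡ 523 · 274 · 606 ≡ 628 (mod 659).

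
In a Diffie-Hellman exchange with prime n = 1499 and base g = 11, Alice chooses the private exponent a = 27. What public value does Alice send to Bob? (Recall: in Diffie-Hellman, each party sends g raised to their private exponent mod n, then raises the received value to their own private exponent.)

998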